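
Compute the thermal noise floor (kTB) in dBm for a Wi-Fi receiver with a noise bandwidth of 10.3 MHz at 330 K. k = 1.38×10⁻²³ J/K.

−103.3 dBm

P_n = kTB = 1.38×10⁻²³ × 330 × 1.03×10⁷ = 4.69×10⁻¹⁴ W
In dBm: 10 log₁₀(4.69×10⁻¹⁴ / 10⁻³) = −103.3 dBm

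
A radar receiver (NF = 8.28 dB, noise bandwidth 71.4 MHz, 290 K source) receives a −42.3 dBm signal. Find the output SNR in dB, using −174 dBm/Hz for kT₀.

44.9 dB

Noise floor: N = −174 + 10 log₁₀(B) + NF
10 log₁₀(7.14×10⁷) = 78.54 dB
N = −174 + 78.54 + 8.28 = −87.18 dBm
SNR = P_sig − N = −42.3 − (−87.18) = 44.88 dB → 44.9 dB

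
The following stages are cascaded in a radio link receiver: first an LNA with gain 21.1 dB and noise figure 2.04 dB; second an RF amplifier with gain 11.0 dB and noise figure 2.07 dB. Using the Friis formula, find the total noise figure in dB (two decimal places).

2.05 dB

Convert to linear (a loss of L dB is a gain of −L dB): F_i = 10^(NF_i/10), G_i = 10^(G_i,dB/10)
  Stage 1: F_1 = 10^(2.04/10) = 1.600, G_1 = 10^(21.1/10) = 128.8
  Stage 2: F_2 = 10^(2.07/10) = 1.611, G_2 = 10^(11.0/10) = 12.59
Friis cascade:
  F = 1.600 + (1.611 − 1)/128.8 = 1.604
NF = 10 log₁₀(1.604) = 2.05 dB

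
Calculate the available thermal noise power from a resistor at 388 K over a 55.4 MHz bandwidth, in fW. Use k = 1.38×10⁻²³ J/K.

P_n = kTB = 1.38×10⁻²³ × 388 × 5.54×10⁷ = 2.97×10⁻¹³ W = 297 fW

297 fW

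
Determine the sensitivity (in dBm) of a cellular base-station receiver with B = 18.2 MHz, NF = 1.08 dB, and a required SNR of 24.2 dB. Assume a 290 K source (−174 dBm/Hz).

−76.1 dBm

Sensitivity = −174 + 10 log₁₀(B) + NF + SNR_min
= −174 + 72.6 + 1.08 + 24.2
= −76.12 dBm → −76.1 dBm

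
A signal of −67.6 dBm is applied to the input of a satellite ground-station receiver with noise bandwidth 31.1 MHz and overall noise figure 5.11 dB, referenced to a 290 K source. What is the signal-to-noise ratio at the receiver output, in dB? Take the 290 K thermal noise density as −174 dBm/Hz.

26.4 dB

Noise floor: N = −174 + 10 log₁₀(B) + NF
10 log₁₀(3.11×10⁷) = 74.93 dB
N = −174 + 74.93 + 5.11 = −93.96 dBm
SNR = P_sig − N = −67.6 − (−93.96) = 26.36 dB → 26.4 dB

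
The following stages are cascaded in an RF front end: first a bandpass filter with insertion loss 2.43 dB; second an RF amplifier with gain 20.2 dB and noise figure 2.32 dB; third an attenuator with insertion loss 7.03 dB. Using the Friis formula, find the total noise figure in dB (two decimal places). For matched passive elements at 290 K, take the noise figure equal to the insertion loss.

4.85 dB

Convert to linear (a loss of L dB is a gain of −L dB): F_i = 10^(NF_i/10), G_i = 10^(G_i,dB/10)
  Stage 1: F_1 = 10^(2.43/10) = 1.750, G_1 = 10^(−2.43/10) = 0.5715
  Stage 2: F_2 = 10^(2.32/10) = 1.706, G_2 = 10^(20.2/10) = 104.7
  Stage 3: F_3 = 10^(7.03/10) = 5.047, G_3 = 10^(−7.03/10) = 0.1982
Friis cascade:
  F = 1.750 + (1.706 − 1)/0.5715 + (5.047 − 1)/59.84 = 3.053
NF = 10 log₁₀(3.053) = 4.85 dB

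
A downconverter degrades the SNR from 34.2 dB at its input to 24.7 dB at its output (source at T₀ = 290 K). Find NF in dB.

9.5 dB

NF (dB) = SNR_in(dB) − SNR_out(dB) when the source is at T₀
NF = 34.2 − 24.7 = 9.5 dB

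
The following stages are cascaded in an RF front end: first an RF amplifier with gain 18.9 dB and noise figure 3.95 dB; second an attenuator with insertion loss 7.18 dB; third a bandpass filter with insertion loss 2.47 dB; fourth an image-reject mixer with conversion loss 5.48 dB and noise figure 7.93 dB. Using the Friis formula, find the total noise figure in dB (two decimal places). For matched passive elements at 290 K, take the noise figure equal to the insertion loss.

5.06 dB

Convert to linear (a loss of L dB is a gain of −L dB): F_i = 10^(NF_i/10), G_i = 10^(G_i,dB/10)
  Stage 1: F_1 = 10^(3.95/10) = 2.483, G_1 = 10^(18.9/10) = 77.62
  Stage 2: F_2 = 10^(7.18/10) = 5.224, G_2 = 10^(−7.18/10) = 0.1914
  Stage 3: F_3 = 10^(2.47/10) = 1.766, G_3 = 10^(−2.47/10) = 0.5662
  Stage 4: F_4 = 10^(7.93/10) = 6.209, G_4 = 10^(−5.48/10) = 0.2831
Friis cascade:
  F = 2.483 + (5.224 − 1)/77.62 + (1.766 − 1)/14.86 + (6.209 − 1)/8.414 = 3.208
NF = 10 log₁₀(3.208) = 5.06 dB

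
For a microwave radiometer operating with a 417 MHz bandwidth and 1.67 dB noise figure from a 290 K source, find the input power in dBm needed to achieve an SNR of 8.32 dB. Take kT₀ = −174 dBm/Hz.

−77.8 dBm

Sensitivity = −174 + 10 log₁₀(B) + NF + SNR_min
= −174 + 86.2 + 1.67 + 8.32
= −77.81 dBm → −77.8 dBm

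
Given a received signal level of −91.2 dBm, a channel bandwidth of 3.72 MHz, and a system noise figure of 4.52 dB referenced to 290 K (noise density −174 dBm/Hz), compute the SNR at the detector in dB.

Noise floor: N = −174 + 10 log₁₀(B) + NF
10 log₁₀(3.72×10⁶) = 65.71 dB
N = −174 + 65.71 + 4.52 = −103.77 dBm
SNR = P_sig − N = −91.2 − (−103.77) = 12.57 dB → 12.6 dB

12.6 dB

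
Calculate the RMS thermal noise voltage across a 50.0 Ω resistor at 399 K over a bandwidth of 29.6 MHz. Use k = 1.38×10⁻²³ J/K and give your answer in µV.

V_n = √(4kTRB)
4kTRB = 4 × 1.38×10⁻²³ × 399 × 5.00×10¹ × 2.96×10⁷ = 3.26×10⁻¹¹ V²
V_n = √(3.26×10⁻¹¹) = 5.71×10⁻⁶ V = 5.71 µV

5.71 µV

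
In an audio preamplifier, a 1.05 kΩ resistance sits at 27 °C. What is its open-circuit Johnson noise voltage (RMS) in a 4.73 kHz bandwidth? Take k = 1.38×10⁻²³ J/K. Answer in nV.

T = 27 °C + 273.15 = 300.15 K
V_n = √(4kTRB)
4kTRB = 4 × 1.38×10⁻²³ × 300.15 × 1.05×10³ × 4.73×10³ = 8.23×10⁻¹⁴ V²
V_n = √(8.23×10⁻¹⁴) = 2.87×10⁻⁷ V = 287 nV

287 nV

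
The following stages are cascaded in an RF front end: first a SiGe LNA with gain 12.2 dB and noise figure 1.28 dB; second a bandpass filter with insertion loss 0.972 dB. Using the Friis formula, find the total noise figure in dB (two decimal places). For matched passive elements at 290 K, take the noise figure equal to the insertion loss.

Convert to linear (a loss of L dB is a gain of −L dB): F_i = 10^(NF_i/10), G_i = 10^(G_i,dB/10)
  Stage 1: F_1 = 10^(1.28/10) = 1.343, G_1 = 10^(12.2/10) = 16.60
  Stage 2: F_2 = 10^(0.972/10) = 1.251, G_2 = 10^(−0.972/10) = 0.7995
Friis cascade:
  F = 1.343 + (1.251 − 1)/16.60 = 1.358
NF = 10 log₁₀(1.358) = 1.33 dB

1.33 dB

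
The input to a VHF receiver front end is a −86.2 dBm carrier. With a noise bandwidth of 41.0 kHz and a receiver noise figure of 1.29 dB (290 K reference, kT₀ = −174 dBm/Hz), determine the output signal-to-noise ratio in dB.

40.4 dB

Noise floor: N = −174 + 10 log₁₀(B) + NF
10 log₁₀(4.10×10⁴) = 46.13 dB
N = −174 + 46.13 + 1.29 = −126.58 dBm
SNR = P_sig − N = −86.2 − (−126.58) = 40.38 dB → 40.4 dB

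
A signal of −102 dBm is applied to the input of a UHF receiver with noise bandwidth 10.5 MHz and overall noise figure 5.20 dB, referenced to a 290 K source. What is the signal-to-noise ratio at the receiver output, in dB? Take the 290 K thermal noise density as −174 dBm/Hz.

−3.4 dB

Noise floor: N = −174 + 10 log₁₀(B) + NF
10 log₁₀(1.05×10⁷) = 70.21 dB
N = −174 + 70.21 + 5.20 = −98.59 dBm
SNR = P_sig − N = −102 − (−98.59) = −3.41 dB → −3.4 dB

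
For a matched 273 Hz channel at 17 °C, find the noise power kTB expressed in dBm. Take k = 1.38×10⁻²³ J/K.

T = 17 °C + 273.15 = 290.15 K
P_n = kTB = 1.38×10⁻²³ × 290.15 × 2.73×10² = 1.09×10⁻¹⁸ W
In dBm: 10 log₁₀(1.09×10⁻¹⁸ / 10⁻³) = −149.6 dBm

−149.6 dBm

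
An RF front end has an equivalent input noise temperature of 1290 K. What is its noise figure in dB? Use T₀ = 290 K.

7.36 dB

F = 1 + T_e/T₀ = 1 + 1290/290 = 5.44828
NF = 10 log₁₀(5.44828) = 7.36 dB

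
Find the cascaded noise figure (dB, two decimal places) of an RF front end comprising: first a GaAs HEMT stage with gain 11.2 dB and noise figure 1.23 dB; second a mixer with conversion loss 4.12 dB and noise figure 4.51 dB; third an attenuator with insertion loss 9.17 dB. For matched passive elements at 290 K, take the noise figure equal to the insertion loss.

4.61 dB

Convert to linear (a loss of L dB is a gain of −L dB): F_i = 10^(NF_i/10), G_i = 10^(G_i,dB/10)
  Stage 1: F_1 = 10^(1.23/10) = 1.327, G_1 = 10^(11.2/10) = 13.18
  Stage 2: F_2 = 10^(4.51/10) = 2.825, G_2 = 10^(−4.12/10) = 0.3873
  Stage 3: F_3 = 10^(9.17/10) = 8.260, G_3 = 10^(−9.17/10) = 0.1211
Friis cascade:
  F = 1.327 + (2.825 − 1)/13.18 + (8.260 − 1)/5.105 = 2.888
NF = 10 log₁₀(2.888) = 4.61 dB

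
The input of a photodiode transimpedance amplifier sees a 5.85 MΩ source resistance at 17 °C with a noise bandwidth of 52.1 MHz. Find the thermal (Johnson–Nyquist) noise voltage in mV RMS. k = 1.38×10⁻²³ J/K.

T = 17 °C + 273.15 = 290.15 K
V_n = √(4kTRB)
4kTRB = 4 × 1.38×10⁻²³ × 290.15 × 5.85×10⁶ × 5.21×10⁷ = 4.88×10⁻⁶ V²
V_n = √(4.88×10⁻⁶) = 2.21×10⁻³ V = 2.21 mV

2.21 mV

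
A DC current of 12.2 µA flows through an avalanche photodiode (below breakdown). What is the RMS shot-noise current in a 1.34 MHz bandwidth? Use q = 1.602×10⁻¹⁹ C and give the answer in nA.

I_n = √(2qI·B)
2qI·B = 2 × 1.602×10⁻¹⁹ × 1.22×10⁻⁵ × 1.34×10⁶ = 5.24×10⁻¹⁸ A²
I_n = √(5.24×10⁻¹⁸) = 2.29×10⁻⁹ A = 2.29 nA

2.29 nA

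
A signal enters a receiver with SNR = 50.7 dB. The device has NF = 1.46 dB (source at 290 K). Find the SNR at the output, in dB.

49.24 dB

By definition F = SNR_in/SNR_out, so in dB: SNR_out = SNR_in − NF
SNR_out = 50.7 − 1.46 = 49.24 dB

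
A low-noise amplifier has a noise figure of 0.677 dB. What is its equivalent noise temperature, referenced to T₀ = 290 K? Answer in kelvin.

48.9 K

F = 10^(0.677/10) = 1.16869
T_e = (F − 1)·T₀ = (1.16869 − 1) × 290 = 48.9 K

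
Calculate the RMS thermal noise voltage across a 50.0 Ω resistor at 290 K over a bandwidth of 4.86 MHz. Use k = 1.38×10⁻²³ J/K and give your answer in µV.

1.97 µV

V_n = √(4kTRB)
4kTRB = 4 × 1.38×10⁻²³ × 290 × 5.00×10¹ × 4.86×10⁶ = 3.89×10⁻¹² V²
V_n = √(3.89×10⁻¹²) = 1.97×10⁻⁶ V = 1.97 µV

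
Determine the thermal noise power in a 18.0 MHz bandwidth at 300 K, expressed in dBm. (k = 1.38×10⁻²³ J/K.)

P_n = kTB = 1.38×10⁻²³ × 300 × 1.80×10⁷ = 7.45×10⁻¹⁴ W
In dBm: 10 log₁₀(7.45×10⁻¹⁴ / 10⁻³) = −101.3 dBm

−101.3 dBm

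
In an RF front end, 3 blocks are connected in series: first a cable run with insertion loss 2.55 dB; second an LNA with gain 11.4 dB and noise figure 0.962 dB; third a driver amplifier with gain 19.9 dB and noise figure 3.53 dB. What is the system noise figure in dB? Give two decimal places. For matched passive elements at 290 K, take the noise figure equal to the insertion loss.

Convert to linear (a loss of L dB is a gain of −L dB): F_i = 10^(NF_i/10), G_i = 10^(G_i,dB/10)
  Stage 1: F_1 = 10^(2.55/10) = 1.799, G_1 = 10^(−2.55/10) = 0.5559
  Stage 2: F_2 = 10^(0.962/10) = 1.248, G_2 = 10^(11.4/10) = 13.80
  Stage 3: F_3 = 10^(3.53/10) = 2.254, G_3 = 10^(19.9/10) = 97.72
Friis cascade:
  F = 1.799 + (1.248 − 1)/0.5559 + (2.254 − 1)/7.674 = 2.408
NF = 10 log₁₀(2.408) = 3.82 dB

3.82 dB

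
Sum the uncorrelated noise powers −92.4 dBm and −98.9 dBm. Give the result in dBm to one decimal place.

−91.5 dBm

Convert to linear, add, convert back:
P₁ = 5.75×10⁻¹³ W, P₂ = 1.29×10⁻¹³ W
P_tot = 7.04×10⁻¹³ W → 10 log₁₀(P_tot / 10⁻³) = −91.5 dBm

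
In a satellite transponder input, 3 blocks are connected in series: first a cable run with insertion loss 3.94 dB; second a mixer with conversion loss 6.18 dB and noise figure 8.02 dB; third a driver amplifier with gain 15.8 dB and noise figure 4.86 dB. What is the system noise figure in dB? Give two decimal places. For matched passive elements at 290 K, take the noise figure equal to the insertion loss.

Convert to linear (a loss of L dB is a gain of −L dB): F_i = 10^(NF_i/10), G_i = 10^(G_i,dB/10)
  Stage 1: F_1 = 10^(3.94/10) = 2.477, G_1 = 10^(−3.94/10) = 0.4036
  Stage 2: F_2 = 10^(8.02/10) = 6.339, G_2 = 10^(−6.18/10) = 0.2410
  Stage 3: F_3 = 10^(4.86/10) = 3.062, G_3 = 10^(15.8/10) = 38.02
Friis cascade:
  F = 2.477 + (6.339 − 1)/0.4036 + (3.062 − 1)/0.09727 = 36.90
NF = 10 log₁₀(36.90) = 15.67 dB

15.67 dB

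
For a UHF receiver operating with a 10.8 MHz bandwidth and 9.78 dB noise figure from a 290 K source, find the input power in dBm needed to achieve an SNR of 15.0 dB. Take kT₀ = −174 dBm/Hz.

Sensitivity = −174 + 10 log₁₀(B) + NF + SNR_min
= −174 + 70.33 + 9.78 + 15.0
= −78.89 dBm → −78.9 dBm

−78.9 dBm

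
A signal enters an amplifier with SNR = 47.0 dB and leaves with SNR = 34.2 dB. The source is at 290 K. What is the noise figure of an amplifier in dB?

12.8 dB

NF (dB) = SNR_in(dB) − SNR_out(dB) when the source is at T₀
NF = 47.0 − 34.2 = 12.8 dB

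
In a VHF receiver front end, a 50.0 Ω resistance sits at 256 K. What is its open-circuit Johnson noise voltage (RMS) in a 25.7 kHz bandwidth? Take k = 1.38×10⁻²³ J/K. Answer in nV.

135 nV

V_n = √(4kTRB)
4kTRB = 4 × 1.38×10⁻²³ × 256 × 5.00×10¹ × 2.57×10⁴ = 1.82×10⁻¹⁴ V²
V_n = √(1.82×10⁻¹⁴) = 1.35×10⁻⁷ V = 135 nV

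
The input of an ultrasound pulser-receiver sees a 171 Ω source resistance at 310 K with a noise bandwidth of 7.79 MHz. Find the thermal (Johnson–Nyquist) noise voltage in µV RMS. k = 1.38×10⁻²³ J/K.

4.77 µV

V_n = √(4kTRB)
4kTRB = 4 × 1.38×10⁻²³ × 310 × 1.71×10² × 7.79×10⁶ = 2.28×10⁻¹¹ V²
V_n = √(2.28×10⁻¹¹) = 4.77×10⁻⁶ V = 4.77 µV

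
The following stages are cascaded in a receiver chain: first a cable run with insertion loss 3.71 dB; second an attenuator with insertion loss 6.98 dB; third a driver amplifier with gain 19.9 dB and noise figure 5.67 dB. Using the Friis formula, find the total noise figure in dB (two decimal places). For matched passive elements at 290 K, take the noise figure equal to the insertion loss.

Convert to linear (a loss of L dB is a gain of −L dB): F_i = 10^(NF_i/10), G_i = 10^(G_i,dB/10)
  Stage 1: F_1 = 10^(3.71/10) = 2.350, G_1 = 10^(−3.71/10) = 0.4256
  Stage 2: F_2 = 10^(6.98/10) = 4.989, G_2 = 10^(−6.98/10) = 0.2004
  Stage 3: F_3 = 10^(5.67/10) = 3.690, G_3 = 10^(19.9/10) = 97.72
Friis cascade:
  F = 2.350 + (4.989 − 1)/0.4256 + (3.690 − 1)/0.08531 = 43.25
NF = 10 log₁₀(43.25) = 16.36 dB

16.36 dB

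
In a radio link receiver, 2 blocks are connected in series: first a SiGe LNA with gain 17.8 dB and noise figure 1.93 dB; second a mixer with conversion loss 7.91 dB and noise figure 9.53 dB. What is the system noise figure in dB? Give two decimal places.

2.28 dB

Convert to linear (a loss of L dB is a gain of −L dB): F_i = 10^(NF_i/10), G_i = 10^(G_i,dB/10)
  Stage 1: F_1 = 10^(1.93/10) = 1.560, G_1 = 10^(17.8/10) = 60.26
  Stage 2: F_2 = 10^(9.53/10) = 8.974, G_2 = 10^(−7.91/10) = 0.1618
Friis cascade:
  F = 1.560 + (8.974 − 1)/60.26 = 1.692
NF = 10 log₁₀(1.692) = 2.28 dB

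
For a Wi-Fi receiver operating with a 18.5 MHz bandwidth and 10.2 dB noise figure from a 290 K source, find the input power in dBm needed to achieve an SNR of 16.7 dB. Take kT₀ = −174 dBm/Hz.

−74.4 dBm

Sensitivity = −174 + 10 log₁₀(B) + NF + SNR_min
= −174 + 72.67 + 10.2 + 16.7
= −74.43 dBm → −74.4 dBm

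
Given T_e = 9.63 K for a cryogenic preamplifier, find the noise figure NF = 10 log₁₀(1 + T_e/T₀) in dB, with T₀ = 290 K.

0.142 dB

F = 1 + T_e/T₀ = 1 + 9.63/290 = 1.03321
NF = 10 log₁₀(1.03321) = 0.142 dB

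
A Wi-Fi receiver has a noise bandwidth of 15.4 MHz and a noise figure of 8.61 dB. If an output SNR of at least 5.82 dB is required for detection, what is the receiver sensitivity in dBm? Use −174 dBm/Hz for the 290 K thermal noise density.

Sensitivity = −174 + 10 log₁₀(B) + NF + SNR_min
= −174 + 71.88 + 8.61 + 5.82
= −87.69 dBm → −87.7 dBm

−87.7 dBm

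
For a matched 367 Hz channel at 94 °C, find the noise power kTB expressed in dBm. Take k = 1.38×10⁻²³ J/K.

T = 94 °C + 273.15 = 367.15 K
P_n = kTB = 1.38×10⁻²³ × 367.15 × 3.67×10² = 1.86×10⁻¹⁸ W
In dBm: 10 log₁₀(1.86×10⁻¹⁸ / 10⁻³) = −147.3 dBm

−147.3 dBm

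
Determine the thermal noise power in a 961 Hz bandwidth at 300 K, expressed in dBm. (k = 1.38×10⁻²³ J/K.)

−144.0 dBm

P_n = kTB = 1.38×10⁻²³ × 300 × 9.61×10² = 3.98×10⁻¹⁸ W
In dBm: 10 log₁₀(3.98×10⁻¹⁸ / 10⁻³) = −144.0 dBm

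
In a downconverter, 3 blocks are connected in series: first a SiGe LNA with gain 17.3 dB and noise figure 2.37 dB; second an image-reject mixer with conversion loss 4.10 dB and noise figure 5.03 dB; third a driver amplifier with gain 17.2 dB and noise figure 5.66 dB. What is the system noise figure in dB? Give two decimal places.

Convert to linear (a loss of L dB is a gain of −L dB): F_i = 10^(NF_i/10), G_i = 10^(G_i,dB/10)
  Stage 1: F_1 = 10^(2.37/10) = 1.726, G_1 = 10^(17.3/10) = 53.70
  Stage 2: F_2 = 10^(5.03/10) = 3.184, G_2 = 10^(−4.10/10) = 0.3890
  Stage 3: F_3 = 10^(5.66/10) = 3.681, G_3 = 10^(17.2/10) = 52.48
Friis cascade:
  F = 1.726 + (3.184 − 1)/53.70 + (3.681 − 1)/20.89 = 1.895
NF = 10 log₁₀(1.895) = 2.78 dB

2.78 dB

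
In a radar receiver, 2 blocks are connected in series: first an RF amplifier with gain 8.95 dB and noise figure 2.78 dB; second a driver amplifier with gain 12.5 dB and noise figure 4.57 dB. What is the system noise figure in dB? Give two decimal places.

3.29 dB

Convert to linear (a loss of L dB is a gain of −L dB): F_i = 10^(NF_i/10), G_i = 10^(G_i,dB/10)
  Stage 1: F_1 = 10^(2.78/10) = 1.897, G_1 = 10^(8.95/10) = 7.852
  Stage 2: F_2 = 10^(4.57/10) = 2.864, G_2 = 10^(12.5/10) = 17.78
Friis cascade:
  F = 1.897 + (2.864 − 1)/7.852 = 2.134
NF = 10 log₁₀(2.134) = 3.29 dB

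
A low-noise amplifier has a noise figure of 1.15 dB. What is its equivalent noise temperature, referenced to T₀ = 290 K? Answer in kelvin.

F = 10^(1.15/10) = 1.30317
T_e = (F − 1)·T₀ = (1.30317 − 1) × 290 = 87.9 K

87.9 K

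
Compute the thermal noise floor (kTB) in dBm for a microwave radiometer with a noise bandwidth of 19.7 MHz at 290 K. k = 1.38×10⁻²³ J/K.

−101.0 dBm

P_n = kTB = 1.38×10⁻²³ × 290 × 1.97×10⁷ = 7.88×10⁻¹⁴ W
In dBm: 10 log₁₀(7.88×10⁻¹⁴ / 10⁻³) = −101.0 dBm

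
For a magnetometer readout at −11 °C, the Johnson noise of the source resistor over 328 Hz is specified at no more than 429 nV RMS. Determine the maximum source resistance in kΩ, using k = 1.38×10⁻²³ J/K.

T = −11 °C + 273.15 = 262.15 K
Johnson–Nyquist: V_n = √(4kTRB) ⇒ R = V_n² / (4kTB)
4kTB = 4 × 1.38×10⁻²³ × 262.15 × 3.28×10² = 4.75×10⁻¹⁸
R = (4.29×10⁻⁷)² / 4.75×10⁻¹⁸ = 3.88×10⁴ Ω = 38.8 kΩ

38.8 kΩ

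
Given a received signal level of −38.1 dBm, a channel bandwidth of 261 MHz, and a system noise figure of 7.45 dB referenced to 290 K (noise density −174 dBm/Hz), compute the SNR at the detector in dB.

44.3 dB

Noise floor: N = −174 + 10 log₁₀(B) + NF
10 log₁₀(2.61×10⁸) = 84.17 dB
N = −174 + 84.17 + 7.45 = −82.38 dBm
SNR = P_sig − N = −38.1 − (−82.38) = 44.28 dB → 44.3 dB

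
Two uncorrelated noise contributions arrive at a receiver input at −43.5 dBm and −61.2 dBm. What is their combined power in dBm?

Convert to linear, add, convert back:
P₁ = 4.47×10⁻⁸ W, P₂ = 7.59×10⁻¹⁰ W
P_tot = 4.54×10⁻⁸ W → 10 log₁₀(P_tot / 10⁻³) = −43.4 dBm

−43.4 dBm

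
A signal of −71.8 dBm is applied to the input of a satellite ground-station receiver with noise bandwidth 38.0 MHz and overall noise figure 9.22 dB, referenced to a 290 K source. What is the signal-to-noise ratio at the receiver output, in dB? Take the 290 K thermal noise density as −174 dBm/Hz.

17.2 dB

Noise floor: N = −174 + 10 log₁₀(B) + NF
10 log₁₀(3.80×10⁷) = 75.8 dB
N = −174 + 75.8 + 9.22 = −88.98 dBm
SNR = P_sig − N = −71.8 − (−88.98) = 17.18 dB → 17.2 dB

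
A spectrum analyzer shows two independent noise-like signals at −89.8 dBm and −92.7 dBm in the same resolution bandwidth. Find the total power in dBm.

−88.0 dBm

Convert to linear, add, convert back:
P₁ = 1.05×10⁻¹² W, P₂ = 5.37×10⁻¹³ W
P_tot = 1.58×10⁻¹² W → 10 log₁₀(P_tot / 10⁻³) = −88.0 dBm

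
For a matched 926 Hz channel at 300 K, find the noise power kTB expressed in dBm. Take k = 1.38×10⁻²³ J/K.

−144.2 dBm

P_n = kTB = 1.38×10⁻²³ × 300 × 9.26×10² = 3.83×10⁻¹⁸ W
In dBm: 10 log₁₀(3.83×10⁻¹⁸ / 10⁻³) = −144.2 dBm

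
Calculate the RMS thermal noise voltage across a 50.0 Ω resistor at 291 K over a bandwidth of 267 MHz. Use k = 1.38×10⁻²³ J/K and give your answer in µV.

14.6 µV

V_n = √(4kTRB)
4kTRB = 4 × 1.38×10⁻²³ × 291 × 5.00×10¹ × 2.67×10⁸ = 2.14×10⁻¹⁰ V²
V_n = √(2.14×10⁻¹⁰) = 1.46×10⁻⁵ V = 14.6 µV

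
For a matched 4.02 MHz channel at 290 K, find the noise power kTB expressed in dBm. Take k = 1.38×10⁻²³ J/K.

−107.9 dBm

P_n = kTB = 1.38×10⁻²³ × 290 × 4.02×10⁶ = 1.61×10⁻¹⁴ W
In dBm: 10 log₁₀(1.61×10⁻¹⁴ / 10⁻³) = −107.9 dBm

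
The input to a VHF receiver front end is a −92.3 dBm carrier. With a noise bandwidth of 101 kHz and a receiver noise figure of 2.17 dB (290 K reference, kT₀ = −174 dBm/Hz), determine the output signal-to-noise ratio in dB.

Noise floor: N = −174 + 10 log₁₀(B) + NF
10 log₁₀(1.01×10⁵) = 50.04 dB
N = −174 + 50.04 + 2.17 = −121.79 dBm
SNR = P_sig − N = −92.3 − (−121.79) = 29.49 dB → 29.5 dB

29.5 dB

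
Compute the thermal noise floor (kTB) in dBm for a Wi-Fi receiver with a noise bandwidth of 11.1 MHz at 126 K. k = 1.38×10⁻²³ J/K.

−107.1 dBm

P_n = kTB = 1.38×10⁻²³ × 126 × 1.11×10⁷ = 1.93×10⁻¹⁴ W
In dBm: 10 log₁₀(1.93×10⁻¹⁴ / 10⁻³) = −107.1 dBm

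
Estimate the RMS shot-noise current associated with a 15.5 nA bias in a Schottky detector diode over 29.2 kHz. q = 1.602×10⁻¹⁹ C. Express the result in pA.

12.0 pA

I_n = √(2qI·B)
2qI·B = 2 × 1.602×10⁻¹⁹ × 1.55×10⁻⁸ × 2.92×10⁴ = 1.45×10⁻²² A²
I_n = √(1.45×10⁻²²) = 1.20×10⁻¹¹ A = 12.0 pA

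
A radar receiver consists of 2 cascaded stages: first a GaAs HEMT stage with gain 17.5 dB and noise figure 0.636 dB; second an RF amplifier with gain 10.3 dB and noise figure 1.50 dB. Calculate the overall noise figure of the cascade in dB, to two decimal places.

0.66 dB

Convert to linear (a loss of L dB is a gain of −L dB): F_i = 10^(NF_i/10), G_i = 10^(G_i,dB/10)
  Stage 1: F_1 = 10^(0.636/10) = 1.158, G_1 = 10^(17.5/10) = 56.23
  Stage 2: F_2 = 10^(1.50/10) = 1.413, G_2 = 10^(10.3/10) = 10.72
Friis cascade:
  F = 1.158 + (1.413 − 1)/56.23 = 1.165
NF = 10 log₁₀(1.165) = 0.66 dB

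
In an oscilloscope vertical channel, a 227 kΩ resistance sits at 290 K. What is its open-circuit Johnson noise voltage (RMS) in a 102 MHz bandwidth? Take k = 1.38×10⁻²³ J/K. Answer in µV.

609 µV

V_n = √(4kTRB)
4kTRB = 4 × 1.38×10⁻²³ × 290 × 2.27×10⁵ × 1.02×10⁸ = 3.71×10⁻⁷ V²
V_n = √(3.71×10⁻⁷) = 6.09×10⁻⁴ V = 609 µV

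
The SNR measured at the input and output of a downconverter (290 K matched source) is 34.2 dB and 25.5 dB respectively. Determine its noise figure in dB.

8.7 dB

NF (dB) = SNR_in(dB) − SNR_out(dB) when the source is at T₀
NF = 34.2 − 25.5 = 8.7 dB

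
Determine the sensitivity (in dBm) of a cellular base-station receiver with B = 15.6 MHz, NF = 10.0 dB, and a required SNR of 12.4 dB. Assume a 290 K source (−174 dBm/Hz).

Sensitivity = −174 + 10 log₁₀(B) + NF + SNR_min
= −174 + 71.93 + 10.0 + 12.4
= −79.67 dBm → −79.7 dBm

−79.7 dBm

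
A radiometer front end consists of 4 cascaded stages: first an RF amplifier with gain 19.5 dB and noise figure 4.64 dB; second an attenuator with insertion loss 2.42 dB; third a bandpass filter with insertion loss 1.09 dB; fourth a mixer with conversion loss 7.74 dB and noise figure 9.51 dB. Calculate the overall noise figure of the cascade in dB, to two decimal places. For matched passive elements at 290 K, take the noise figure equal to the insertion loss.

4.95 dB

Convert to linear (a loss of L dB is a gain of −L dB): F_i = 10^(NF_i/10), G_i = 10^(G_i,dB/10)
  Stage 1: F_1 = 10^(4.64/10) = 2.911, G_1 = 10^(19.5/10) = 89.13
  Stage 2: F_2 = 10^(2.42/10) = 1.746, G_2 = 10^(−2.42/10) = 0.5728
  Stage 3: F_3 = 10^(1.09/10) = 1.285, G_3 = 10^(−1.09/10) = 0.7780
  Stage 4: F_4 = 10^(9.51/10) = 8.933, G_4 = 10^(−7.74/10) = 0.1683
Friis cascade:
  F = 2.911 + (1.746 − 1)/89.13 + (1.285 − 1)/51.05 + (8.933 − 1)/39.72 = 3.124
NF = 10 log₁₀(3.124) = 4.95 dB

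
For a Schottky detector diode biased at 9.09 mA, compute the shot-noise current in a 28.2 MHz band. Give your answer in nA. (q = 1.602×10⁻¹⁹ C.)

I_n = √(2qI·B)
2qI·B = 2 × 1.602×10⁻¹⁹ × 9.09×10⁻³ × 2.82×10⁷ = 8.21×10⁻¹⁴ A²
I_n = √(8.21×10⁻¹⁴) = 2.87×10⁻⁷ A = 287 nA

287 nA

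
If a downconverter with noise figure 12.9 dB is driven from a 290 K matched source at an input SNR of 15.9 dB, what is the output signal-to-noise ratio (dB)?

By definition F = SNR_in/SNR_out, so in dB: SNR_out = SNR_in − NF
SNR_out = 15.9 − 12.9 = 3.0 dB

3.0 dB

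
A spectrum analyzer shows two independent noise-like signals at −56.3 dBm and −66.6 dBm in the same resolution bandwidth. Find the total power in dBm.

−55.9 dBm

Convert to linear, add, convert back:
P₁ = 2.34×10⁻⁹ W, P₂ = 2.19×10⁻¹⁰ W
P_tot = 2.56×10⁻⁹ W → 10 log₁₀(P_tot / 10⁻³) = −55.9 dBm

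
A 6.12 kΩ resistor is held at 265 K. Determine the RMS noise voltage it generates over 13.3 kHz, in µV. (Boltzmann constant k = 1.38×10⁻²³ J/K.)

1.09 µV

V_n = √(4kTRB)
4kTRB = 4 × 1.38×10⁻²³ × 265 × 6.12×10³ × 1.33×10⁴ = 1.19×10⁻¹² V²
V_n = √(1.19×10⁻¹²) = 1.09×10⁻⁶ V = 1.09 µV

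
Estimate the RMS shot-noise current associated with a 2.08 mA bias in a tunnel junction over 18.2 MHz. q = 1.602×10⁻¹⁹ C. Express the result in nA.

110 nA

I_n = √(2qI·B)
2qI·B = 2 × 1.602×10⁻¹⁹ × 2.08×10⁻³ × 1.82×10⁷ = 1.21×10⁻¹⁴ A²
I_n = √(1.21×10⁻¹⁴) = 1.10×10⁻⁷ A = 110 nA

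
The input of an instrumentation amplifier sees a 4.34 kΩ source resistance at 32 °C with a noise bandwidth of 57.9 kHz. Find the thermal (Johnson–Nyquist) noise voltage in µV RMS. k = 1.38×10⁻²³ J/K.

2.06 µV

T = 32 °C + 273.15 = 305.15 K
V_n = √(4kTRB)
4kTRB = 4 × 1.38×10⁻²³ × 305.15 × 4.34×10³ × 5.79×10⁴ = 4.23×10⁻¹² V²
V_n = √(4.23×10⁻¹²) = 2.06×10⁻⁶ V = 2.06 µV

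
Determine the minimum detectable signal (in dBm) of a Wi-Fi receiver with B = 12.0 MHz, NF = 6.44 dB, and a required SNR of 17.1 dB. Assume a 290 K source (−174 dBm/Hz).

−79.7 dBm

Sensitivity = −174 + 10 log₁₀(B) + NF + SNR_min
= −174 + 70.79 + 6.44 + 17.1
= −79.67 dBm → −79.7 dBm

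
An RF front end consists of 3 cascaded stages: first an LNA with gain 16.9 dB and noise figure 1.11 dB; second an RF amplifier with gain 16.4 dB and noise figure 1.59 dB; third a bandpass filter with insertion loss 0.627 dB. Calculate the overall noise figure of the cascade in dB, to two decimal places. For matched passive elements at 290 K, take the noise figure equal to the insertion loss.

1.14 dB

Convert to linear (a loss of L dB is a gain of −L dB): F_i = 10^(NF_i/10), G_i = 10^(G_i,dB/10)
  Stage 1: F_1 = 10^(1.11/10) = 1.291, G_1 = 10^(16.9/10) = 48.98
  Stage 2: F_2 = 10^(1.59/10) = 1.442, G_2 = 10^(16.4/10) = 43.65
  Stage 3: F_3 = 10^(0.627/10) = 1.155, G_3 = 10^(−0.627/10) = 0.8656
Friis cascade:
  F = 1.291 + (1.442 − 1)/48.98 + (1.155 − 1)/2138 = 1.300
NF = 10 log₁₀(1.300) = 1.14 dB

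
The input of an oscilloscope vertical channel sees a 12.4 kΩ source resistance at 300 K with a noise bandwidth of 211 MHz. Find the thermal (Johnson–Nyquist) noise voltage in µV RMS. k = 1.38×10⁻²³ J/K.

V_n = √(4kTRB)
4kTRB = 4 × 1.38×10⁻²³ × 300 × 1.24×10⁴ × 2.11×10⁸ = 4.33×10⁻⁸ V²
V_n = √(4.33×10⁻⁸) = 2.08×10⁻⁴ V = 208 µV

208 µV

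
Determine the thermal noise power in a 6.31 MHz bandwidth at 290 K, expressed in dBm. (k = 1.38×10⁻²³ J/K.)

−106.0 dBm

P_n = kTB = 1.38×10⁻²³ × 290 × 6.31×10⁶ = 2.53×10⁻¹⁴ W
In dBm: 10 log₁₀(2.53×10⁻¹⁴ / 10⁻³) = −106.0 dBm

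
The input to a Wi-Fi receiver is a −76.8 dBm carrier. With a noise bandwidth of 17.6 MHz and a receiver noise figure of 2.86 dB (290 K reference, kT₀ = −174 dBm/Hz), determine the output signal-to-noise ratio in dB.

21.9 dB

Noise floor: N = −174 + 10 log₁₀(B) + NF
10 log₁₀(1.76×10⁷) = 72.46 dB
N = −174 + 72.46 + 2.86 = −98.68 dBm
SNR = P_sig − N = −76.8 − (−98.68) = 21.88 dB → 21.9 dB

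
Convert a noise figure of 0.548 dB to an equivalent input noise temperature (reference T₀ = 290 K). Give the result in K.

F = 10^(0.548/10) = 1.13449
T_e = (F − 1)·T₀ = (1.13449 − 1) × 290 = 39.0 K

39.0 K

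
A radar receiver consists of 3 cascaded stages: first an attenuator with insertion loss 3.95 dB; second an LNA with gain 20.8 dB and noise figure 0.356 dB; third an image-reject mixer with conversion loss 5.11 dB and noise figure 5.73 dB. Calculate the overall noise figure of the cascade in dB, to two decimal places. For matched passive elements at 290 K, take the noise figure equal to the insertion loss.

Convert to linear (a loss of L dB is a gain of −L dB): F_i = 10^(NF_i/10), G_i = 10^(G_i,dB/10)
  Stage 1: F_1 = 10^(3.95/10) = 2.483, G_1 = 10^(−3.95/10) = 0.4027
  Stage 2: F_2 = 10^(0.356/10) = 1.085, G_2 = 10^(20.8/10) = 120.2
  Stage 3: F_3 = 10^(5.73/10) = 3.741, G_3 = 10^(−5.11/10) = 0.3083
Friis cascade:
  F = 2.483 + (1.085 − 1)/0.4027 + (3.741 − 1)/48.42 = 2.752
NF = 10 log₁₀(2.752) = 4.40 dB

4.40 dB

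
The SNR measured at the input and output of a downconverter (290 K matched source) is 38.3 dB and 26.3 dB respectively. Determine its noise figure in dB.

12.0 dB

NF (dB) = SNR_in(dB) − SNR_out(dB) when the source is at T₀
NF = 38.3 − 26.3 = 12.0 dB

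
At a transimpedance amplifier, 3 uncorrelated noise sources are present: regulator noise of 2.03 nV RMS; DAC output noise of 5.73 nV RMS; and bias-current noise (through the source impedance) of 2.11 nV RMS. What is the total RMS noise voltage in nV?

6.43 nV

Uncorrelated sources add in power (mean-square): V_tot = √(ΣV_i²)
V_tot = √[(2.03×10⁻⁹)² + (5.73×10⁻⁹)² + (2.11×10⁻⁹)²] = 6.43×10⁻⁹ V = 6.43 nV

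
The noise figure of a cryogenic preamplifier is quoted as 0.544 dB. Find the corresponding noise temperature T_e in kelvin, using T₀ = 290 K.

F = 10^(0.544/10) = 1.13344
T_e = (F − 1)·T₀ = (1.13344 − 1) × 290 = 38.7 K

38.7 K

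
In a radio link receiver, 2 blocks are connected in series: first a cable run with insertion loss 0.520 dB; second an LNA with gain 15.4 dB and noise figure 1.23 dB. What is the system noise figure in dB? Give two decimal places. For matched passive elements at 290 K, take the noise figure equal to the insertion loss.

1.75 dB

Convert to linear (a loss of L dB is a gain of −L dB): F_i = 10^(NF_i/10), G_i = 10^(G_i,dB/10)
  Stage 1: F_1 = 10^(0.520/10) = 1.127, G_1 = 10^(−0.520/10) = 0.8872
  Stage 2: F_2 = 10^(1.23/10) = 1.327, G_2 = 10^(15.4/10) = 34.67
Friis cascade:
  F = 1.127 + (1.327 − 1)/0.8872 = 1.496
NF = 10 log₁₀(1.496) = 1.75 dB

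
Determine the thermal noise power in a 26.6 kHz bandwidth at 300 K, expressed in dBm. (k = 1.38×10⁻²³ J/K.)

−129.6 dBm

P_n = kTB = 1.38×10⁻²³ × 300 × 2.66×10⁴ = 1.10×10⁻¹⁶ W
In dBm: 10 log₁₀(1.10×10⁻¹⁶ / 10⁻³) = −129.6 dBm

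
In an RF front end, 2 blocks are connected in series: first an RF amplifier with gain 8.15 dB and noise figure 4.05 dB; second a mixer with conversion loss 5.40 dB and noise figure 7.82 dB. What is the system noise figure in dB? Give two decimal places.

5.20 dB

Convert to linear (a loss of L dB is a gain of −L dB): F_i = 10^(NF_i/10), G_i = 10^(G_i,dB/10)
  Stage 1: F_1 = 10^(4.05/10) = 2.541, G_1 = 10^(8.15/10) = 6.531
  Stage 2: F_2 = 10^(7.82/10) = 6.053, G_2 = 10^(−5.40/10) = 0.2884
Friis cascade:
  F = 2.541 + (6.053 − 1)/6.531 = 3.315
NF = 10 log₁₀(3.315) = 5.20 dB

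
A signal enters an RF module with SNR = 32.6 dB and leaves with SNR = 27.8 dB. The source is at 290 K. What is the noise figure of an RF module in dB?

4.8 dB

NF (dB) = SNR_in(dB) − SNR_out(dB) when the source is at T₀
NF = 32.6 − 27.8 = 4.8 dB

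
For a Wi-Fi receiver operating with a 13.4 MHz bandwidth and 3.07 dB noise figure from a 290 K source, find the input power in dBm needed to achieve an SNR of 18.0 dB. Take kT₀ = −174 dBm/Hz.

Sensitivity = −174 + 10 log₁₀(B) + NF + SNR_min
= −174 + 71.27 + 3.07 + 18.0
= −81.66 dBm → −81.7 dBm

−81.7 dBm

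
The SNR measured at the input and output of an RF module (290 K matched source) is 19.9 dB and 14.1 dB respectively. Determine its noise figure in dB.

5.8 dB

NF (dB) = SNR_in(dB) − SNR_out(dB) when the source is at T₀
NF = 19.9 − 14.1 = 5.8 dB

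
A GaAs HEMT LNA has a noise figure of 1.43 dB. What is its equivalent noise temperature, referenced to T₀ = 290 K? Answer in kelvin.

113 K

F = 10^(1.43/10) = 1.38995
T_e = (F − 1)·T₀ = (1.38995 − 1) × 290 = 113 K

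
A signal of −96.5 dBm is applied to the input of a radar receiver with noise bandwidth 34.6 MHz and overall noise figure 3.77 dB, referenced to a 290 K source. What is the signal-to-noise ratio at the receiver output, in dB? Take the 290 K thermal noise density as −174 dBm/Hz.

Noise floor: N = −174 + 10 log₁₀(B) + NF
10 log₁₀(3.46×10⁷) = 75.39 dB
N = −174 + 75.39 + 3.77 = −94.84 dBm
SNR = P_sig − N = −96.5 − (−94.84) = −1.66 dB → −1.7 dB

−1.7 dB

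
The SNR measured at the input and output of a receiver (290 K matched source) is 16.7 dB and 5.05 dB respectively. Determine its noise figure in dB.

NF (dB) = SNR_in(dB) − SNR_out(dB) when the source is at T₀
NF = 16.7 − 5.05 = 11.65 dB

11.65 dB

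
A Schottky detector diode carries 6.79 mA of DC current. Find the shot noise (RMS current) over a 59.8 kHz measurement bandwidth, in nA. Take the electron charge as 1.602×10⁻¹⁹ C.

I_n = √(2qI·B)
2qI·B = 2 × 1.602×10⁻¹⁹ × 6.79×10⁻³ × 5.98×10⁴ = 1.30×10⁻¹⁶ A²
I_n = √(1.30×10⁻¹⁶) = 1.14×10⁻⁸ A = 11.4 nA

11.4 nA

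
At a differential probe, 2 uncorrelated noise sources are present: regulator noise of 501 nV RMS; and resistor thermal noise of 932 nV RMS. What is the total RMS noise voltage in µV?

Uncorrelated sources add in power (mean-square): V_tot = √(ΣV_i²)
V_tot = √[(5.01×10⁻⁷)² + (9.32×10⁻⁷)²] = 1.06×10⁻⁶ V = 1.06 µV

1.06 µV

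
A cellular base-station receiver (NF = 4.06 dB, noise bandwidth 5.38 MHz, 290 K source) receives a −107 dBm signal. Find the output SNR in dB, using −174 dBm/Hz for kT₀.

Noise floor: N = −174 + 10 log₁₀(B) + NF
10 log₁₀(5.38×10⁶) = 67.31 dB
N = −174 + 67.31 + 4.06 = −102.63 dBm
SNR = P_sig − N = −107 − (−102.63) = −4.37 dB → −4.4 dB

−4.4 dB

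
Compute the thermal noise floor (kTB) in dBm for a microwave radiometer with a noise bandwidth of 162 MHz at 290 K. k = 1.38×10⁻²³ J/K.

−91.9 dBm

P_n = kTB = 1.38×10⁻²³ × 290 × 1.62×10⁸ = 6.48×10⁻¹³ W
In dBm: 10 log₁₀(6.48×10⁻¹³ / 10⁻³) = −91.9 dBm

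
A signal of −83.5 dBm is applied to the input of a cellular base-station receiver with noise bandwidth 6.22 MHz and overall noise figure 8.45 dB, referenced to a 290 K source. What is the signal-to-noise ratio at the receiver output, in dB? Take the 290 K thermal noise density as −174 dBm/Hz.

Noise floor: N = −174 + 10 log₁₀(B) + NF
10 log₁₀(6.22×10⁶) = 67.94 dB
N = −174 + 67.94 + 8.45 = −97.61 dBm
SNR = P_sig − N = −83.5 − (−97.61) = 14.11 dB → 14.1 dB

14.1 dB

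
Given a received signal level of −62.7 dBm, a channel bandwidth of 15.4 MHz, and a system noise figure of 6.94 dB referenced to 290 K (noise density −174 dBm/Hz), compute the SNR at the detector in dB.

32.5 dB

Noise floor: N = −174 + 10 log₁₀(B) + NF
10 log₁₀(1.54×10⁷) = 71.88 dB
N = −174 + 71.88 + 6.94 = −95.18 dBm
SNR = P_sig − N = −62.7 − (−95.18) = 32.48 dB → 32.5 dB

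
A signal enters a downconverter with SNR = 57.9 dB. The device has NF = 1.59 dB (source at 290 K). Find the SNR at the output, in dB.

By definition F = SNR_in/SNR_out, so in dB: SNR_out = SNR_in − NF
SNR_out = 57.9 − 1.59 = 56.31 dB

56.31 dB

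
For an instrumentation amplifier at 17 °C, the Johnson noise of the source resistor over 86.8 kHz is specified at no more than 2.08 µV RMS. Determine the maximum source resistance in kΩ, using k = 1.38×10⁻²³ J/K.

T = 17 °C + 273.15 = 290.15 K
Johnson–Nyquist: V_n = √(4kTRB) ⇒ R = V_n² / (4kTB)
4kTB = 4 × 1.38×10⁻²³ × 290.15 × 8.68×10⁴ = 1.39×10⁻¹⁵
R = (2.08×10⁻⁶)² / 1.39×10⁻¹⁵ = 3.11×10³ Ω = 3.11 kΩ

3.11 kΩ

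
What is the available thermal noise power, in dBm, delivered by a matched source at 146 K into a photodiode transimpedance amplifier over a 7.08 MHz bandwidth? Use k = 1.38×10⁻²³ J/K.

P_n = kTB = 1.38×10⁻²³ × 146 × 7.08×10⁶ = 1.43×10⁻¹⁴ W
In dBm: 10 log₁₀(1.43×10⁻¹⁴ / 10⁻³) = −108.5 dBm

−108.5 dBm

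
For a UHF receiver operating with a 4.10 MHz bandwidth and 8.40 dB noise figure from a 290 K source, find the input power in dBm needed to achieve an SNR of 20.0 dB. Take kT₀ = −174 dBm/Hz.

Sensitivity = −174 + 10 log₁₀(B) + NF + SNR_min
= −174 + 66.13 + 8.40 + 20.0
= −79.47 dBm → −79.5 dBm

−79.5 dBm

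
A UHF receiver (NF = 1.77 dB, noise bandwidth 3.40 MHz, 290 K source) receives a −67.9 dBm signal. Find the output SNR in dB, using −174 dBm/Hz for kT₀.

39.0 dB

Noise floor: N = −174 + 10 log₁₀(B) + NF
10 log₁₀(3.40×10⁶) = 65.31 dB
N = −174 + 65.31 + 1.77 = −106.92 dBm
SNR = P_sig − N = −67.9 − (−106.92) = 39.02 dB → 39.0 dB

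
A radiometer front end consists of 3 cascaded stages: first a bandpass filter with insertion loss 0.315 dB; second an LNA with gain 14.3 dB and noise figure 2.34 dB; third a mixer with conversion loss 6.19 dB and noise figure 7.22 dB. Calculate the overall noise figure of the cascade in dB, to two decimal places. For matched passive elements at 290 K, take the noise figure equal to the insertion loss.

Convert to linear (a loss of L dB is a gain of −L dB): F_i = 10^(NF_i/10), G_i = 10^(G_i,dB/10)
  Stage 1: F_1 = 10^(0.315/10) = 1.075, G_1 = 10^(−0.315/10) = 0.9300
  Stage 2: F_2 = 10^(2.34/10) = 1.714, G_2 = 10^(14.3/10) = 26.92
  Stage 3: F_3 = 10^(7.22/10) = 5.272, G_3 = 10^(−6.19/10) = 0.2404
Friis cascade:
  F = 1.075 + (1.714 − 1)/0.9300 + (5.272 − 1)/25.03 = 2.014
NF = 10 log₁₀(2.014) = 3.04 dB

3.04 dB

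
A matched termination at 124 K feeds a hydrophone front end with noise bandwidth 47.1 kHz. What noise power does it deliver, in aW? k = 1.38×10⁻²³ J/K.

80.6 aW

P_n = kTB = 1.38×10⁻²³ × 124 × 4.71×10⁴ = 8.06×10⁻¹⁷ W = 80.6 aW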